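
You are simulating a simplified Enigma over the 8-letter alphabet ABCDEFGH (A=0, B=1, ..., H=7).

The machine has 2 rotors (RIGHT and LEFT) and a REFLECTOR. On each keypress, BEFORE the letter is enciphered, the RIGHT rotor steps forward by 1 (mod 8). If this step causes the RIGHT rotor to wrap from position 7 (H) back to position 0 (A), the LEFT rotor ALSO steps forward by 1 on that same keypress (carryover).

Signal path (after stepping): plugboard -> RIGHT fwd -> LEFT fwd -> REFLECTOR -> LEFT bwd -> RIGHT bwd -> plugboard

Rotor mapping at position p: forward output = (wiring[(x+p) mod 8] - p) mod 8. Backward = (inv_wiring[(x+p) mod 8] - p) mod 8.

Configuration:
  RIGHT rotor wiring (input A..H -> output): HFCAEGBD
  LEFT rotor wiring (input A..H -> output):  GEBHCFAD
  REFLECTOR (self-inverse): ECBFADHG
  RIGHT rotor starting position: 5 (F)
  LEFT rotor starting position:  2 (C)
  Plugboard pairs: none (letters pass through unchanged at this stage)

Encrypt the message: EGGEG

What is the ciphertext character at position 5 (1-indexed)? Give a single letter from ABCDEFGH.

Char 1 ('E'): step: R->6, L=2; E->plug->E->R->E->L->G->refl->H->L'->A->R'->H->plug->H
Char 2 ('G'): step: R->7, L=2; G->plug->G->R->H->L->C->refl->B->L'->F->R'->F->plug->F
Char 3 ('G'): step: R->0, L->3 (L advanced); G->plug->G->R->B->L->H->refl->G->L'->H->R'->A->plug->A
Char 4 ('E'): step: R->1, L=3; E->plug->E->R->F->L->D->refl->F->L'->D->R'->D->plug->D
Char 5 ('G'): step: R->2, L=3; G->plug->G->R->F->L->D->refl->F->L'->D->R'->H->plug->H

H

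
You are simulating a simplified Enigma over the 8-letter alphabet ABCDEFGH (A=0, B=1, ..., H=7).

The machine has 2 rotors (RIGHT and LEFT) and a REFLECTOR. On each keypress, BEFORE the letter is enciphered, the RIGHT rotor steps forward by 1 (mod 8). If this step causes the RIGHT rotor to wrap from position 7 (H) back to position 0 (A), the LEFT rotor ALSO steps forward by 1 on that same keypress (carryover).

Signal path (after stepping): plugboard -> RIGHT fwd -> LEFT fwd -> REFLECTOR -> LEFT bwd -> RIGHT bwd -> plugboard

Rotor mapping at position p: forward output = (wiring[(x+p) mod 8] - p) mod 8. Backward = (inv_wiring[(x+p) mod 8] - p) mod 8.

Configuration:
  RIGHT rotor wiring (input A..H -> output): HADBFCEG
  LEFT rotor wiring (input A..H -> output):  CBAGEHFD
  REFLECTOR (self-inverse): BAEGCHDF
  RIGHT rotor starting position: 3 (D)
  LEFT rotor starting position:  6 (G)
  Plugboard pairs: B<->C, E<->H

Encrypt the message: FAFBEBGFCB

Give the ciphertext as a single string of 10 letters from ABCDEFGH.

Answer: DCACBCFGHC

Derivation:
Char 1 ('F'): step: R->4, L=6; F->plug->F->R->E->L->C->refl->E->L'->C->R'->D->plug->D
Char 2 ('A'): step: R->5, L=6; A->plug->A->R->F->L->A->refl->B->L'->H->R'->B->plug->C
Char 3 ('F'): step: R->6, L=6; F->plug->F->R->D->L->D->refl->G->L'->G->R'->A->plug->A
Char 4 ('B'): step: R->7, L=6; B->plug->C->R->B->L->F->refl->H->L'->A->R'->B->plug->C
Char 5 ('E'): step: R->0, L->7 (L advanced); E->plug->H->R->G->L->A->refl->B->L'->D->R'->C->plug->B
Char 6 ('B'): step: R->1, L=7; B->plug->C->R->A->L->E->refl->C->L'->C->R'->B->plug->C
Char 7 ('G'): step: R->2, L=7; G->plug->G->R->F->L->F->refl->H->L'->E->R'->F->plug->F
Char 8 ('F'): step: R->3, L=7; F->plug->F->R->E->L->H->refl->F->L'->F->R'->G->plug->G
Char 9 ('C'): step: R->4, L=7; C->plug->B->R->G->L->A->refl->B->L'->D->R'->E->plug->H
Char 10 ('B'): step: R->5, L=7; B->plug->C->R->B->L->D->refl->G->L'->H->R'->B->plug->C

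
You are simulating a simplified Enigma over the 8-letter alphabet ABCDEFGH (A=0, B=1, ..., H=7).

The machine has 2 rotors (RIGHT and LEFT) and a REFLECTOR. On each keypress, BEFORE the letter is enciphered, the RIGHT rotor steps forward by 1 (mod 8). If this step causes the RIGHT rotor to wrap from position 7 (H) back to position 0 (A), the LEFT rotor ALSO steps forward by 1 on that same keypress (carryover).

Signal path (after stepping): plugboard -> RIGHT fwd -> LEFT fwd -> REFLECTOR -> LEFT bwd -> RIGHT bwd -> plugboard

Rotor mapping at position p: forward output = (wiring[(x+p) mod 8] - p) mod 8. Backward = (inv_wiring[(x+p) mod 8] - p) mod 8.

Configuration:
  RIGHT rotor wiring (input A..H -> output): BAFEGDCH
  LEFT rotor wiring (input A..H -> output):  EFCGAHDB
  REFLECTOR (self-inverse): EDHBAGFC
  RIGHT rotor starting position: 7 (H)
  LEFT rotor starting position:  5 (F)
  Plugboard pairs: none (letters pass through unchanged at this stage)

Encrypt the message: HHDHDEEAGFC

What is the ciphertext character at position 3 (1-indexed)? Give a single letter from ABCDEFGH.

Char 1 ('H'): step: R->0, L->6 (L advanced); H->plug->H->R->H->L->B->refl->D->L'->B->R'->A->plug->A
Char 2 ('H'): step: R->1, L=6; H->plug->H->R->A->L->F->refl->G->L'->C->R'->E->plug->E
Char 3 ('D'): step: R->2, L=6; D->plug->D->R->B->L->D->refl->B->L'->H->R'->G->plug->G

G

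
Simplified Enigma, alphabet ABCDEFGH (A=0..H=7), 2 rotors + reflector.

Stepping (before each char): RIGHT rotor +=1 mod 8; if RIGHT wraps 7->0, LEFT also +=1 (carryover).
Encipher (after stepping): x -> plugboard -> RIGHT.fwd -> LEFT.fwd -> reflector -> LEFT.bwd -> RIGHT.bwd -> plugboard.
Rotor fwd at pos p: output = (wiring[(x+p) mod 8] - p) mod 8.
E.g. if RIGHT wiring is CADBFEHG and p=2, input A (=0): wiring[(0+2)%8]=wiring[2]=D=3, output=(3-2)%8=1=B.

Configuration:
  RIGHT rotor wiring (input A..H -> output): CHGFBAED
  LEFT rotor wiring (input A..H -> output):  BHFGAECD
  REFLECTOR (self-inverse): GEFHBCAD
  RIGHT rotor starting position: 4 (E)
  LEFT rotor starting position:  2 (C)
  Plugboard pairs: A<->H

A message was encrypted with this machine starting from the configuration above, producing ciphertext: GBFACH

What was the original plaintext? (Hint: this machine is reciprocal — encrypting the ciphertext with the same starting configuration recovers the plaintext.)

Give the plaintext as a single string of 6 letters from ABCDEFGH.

Answer: CDHFBA

Derivation:
Char 1 ('G'): step: R->5, L=2; G->plug->G->R->A->L->D->refl->H->L'->G->R'->C->plug->C
Char 2 ('B'): step: R->6, L=2; B->plug->B->R->F->L->B->refl->E->L'->B->R'->D->plug->D
Char 3 ('F'): step: R->7, L=2; F->plug->F->R->C->L->G->refl->A->L'->E->R'->A->plug->H
Char 4 ('A'): step: R->0, L->3 (L advanced); A->plug->H->R->D->L->H->refl->D->L'->A->R'->F->plug->F
Char 5 ('C'): step: R->1, L=3; C->plug->C->R->E->L->A->refl->G->L'->F->R'->B->plug->B
Char 6 ('H'): step: R->2, L=3; H->plug->A->R->E->L->A->refl->G->L'->F->R'->H->plug->A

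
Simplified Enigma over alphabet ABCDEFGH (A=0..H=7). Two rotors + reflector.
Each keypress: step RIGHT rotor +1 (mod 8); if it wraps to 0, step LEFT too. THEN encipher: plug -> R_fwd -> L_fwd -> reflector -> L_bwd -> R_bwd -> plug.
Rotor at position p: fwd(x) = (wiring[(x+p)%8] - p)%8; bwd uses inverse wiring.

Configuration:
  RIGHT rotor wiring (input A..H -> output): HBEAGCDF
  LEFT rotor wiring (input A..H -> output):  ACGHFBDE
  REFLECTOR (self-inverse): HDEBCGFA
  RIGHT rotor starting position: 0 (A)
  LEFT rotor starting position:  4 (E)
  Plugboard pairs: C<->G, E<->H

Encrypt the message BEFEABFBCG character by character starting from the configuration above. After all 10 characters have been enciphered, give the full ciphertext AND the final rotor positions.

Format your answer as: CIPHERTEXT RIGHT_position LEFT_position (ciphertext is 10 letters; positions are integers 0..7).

Char 1 ('B'): step: R->1, L=4; B->plug->B->R->D->L->A->refl->H->L'->C->R'->F->plug->F
Char 2 ('E'): step: R->2, L=4; E->plug->H->R->H->L->D->refl->B->L'->A->R'->D->plug->D
Char 3 ('F'): step: R->3, L=4; F->plug->F->R->E->L->E->refl->C->L'->G->R'->G->plug->C
Char 4 ('E'): step: R->4, L=4; E->plug->H->R->E->L->E->refl->C->L'->G->R'->B->plug->B
Char 5 ('A'): step: R->5, L=4; A->plug->A->R->F->L->G->refl->F->L'->B->R'->H->plug->E
Char 6 ('B'): step: R->6, L=4; B->plug->B->R->H->L->D->refl->B->L'->A->R'->G->plug->C
Char 7 ('F'): step: R->7, L=4; F->plug->F->R->H->L->D->refl->B->L'->A->R'->B->plug->B
Char 8 ('B'): step: R->0, L->5 (L advanced); B->plug->B->R->B->L->G->refl->F->L'->E->R'->C->plug->G
Char 9 ('C'): step: R->1, L=5; C->plug->G->R->E->L->F->refl->G->L'->B->R'->E->plug->H
Char 10 ('G'): step: R->2, L=5; G->plug->C->R->E->L->F->refl->G->L'->B->R'->E->plug->H
Final: ciphertext=FDCBECBGHH, RIGHT=2, LEFT=5

Answer: FDCBECBGHH 2 5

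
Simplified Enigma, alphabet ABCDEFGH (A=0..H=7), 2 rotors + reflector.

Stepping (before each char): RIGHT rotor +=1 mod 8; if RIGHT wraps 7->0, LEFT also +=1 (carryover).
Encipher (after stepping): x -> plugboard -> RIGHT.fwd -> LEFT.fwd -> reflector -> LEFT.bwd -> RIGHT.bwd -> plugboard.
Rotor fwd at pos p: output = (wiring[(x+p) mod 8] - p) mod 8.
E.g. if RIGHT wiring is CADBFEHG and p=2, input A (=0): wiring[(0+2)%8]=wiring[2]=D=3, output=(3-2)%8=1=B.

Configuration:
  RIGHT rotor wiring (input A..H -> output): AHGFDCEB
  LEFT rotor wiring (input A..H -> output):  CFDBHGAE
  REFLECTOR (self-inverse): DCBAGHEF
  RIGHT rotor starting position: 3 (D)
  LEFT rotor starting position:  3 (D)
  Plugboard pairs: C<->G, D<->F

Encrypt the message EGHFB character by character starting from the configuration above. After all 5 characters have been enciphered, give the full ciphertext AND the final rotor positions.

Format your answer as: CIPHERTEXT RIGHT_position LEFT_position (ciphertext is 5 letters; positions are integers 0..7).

Answer: BHAAG 0 4

Derivation:
Char 1 ('E'): step: R->4, L=3; E->plug->E->R->E->L->B->refl->C->L'->G->R'->B->plug->B
Char 2 ('G'): step: R->5, L=3; G->plug->C->R->E->L->B->refl->C->L'->G->R'->H->plug->H
Char 3 ('H'): step: R->6, L=3; H->plug->H->R->E->L->B->refl->C->L'->G->R'->A->plug->A
Char 4 ('F'): step: R->7, L=3; F->plug->D->R->H->L->A->refl->D->L'->C->R'->A->plug->A
Char 5 ('B'): step: R->0, L->4 (L advanced); B->plug->B->R->H->L->F->refl->H->L'->G->R'->C->plug->G
Final: ciphertext=BHAAG, RIGHT=0, LEFT=4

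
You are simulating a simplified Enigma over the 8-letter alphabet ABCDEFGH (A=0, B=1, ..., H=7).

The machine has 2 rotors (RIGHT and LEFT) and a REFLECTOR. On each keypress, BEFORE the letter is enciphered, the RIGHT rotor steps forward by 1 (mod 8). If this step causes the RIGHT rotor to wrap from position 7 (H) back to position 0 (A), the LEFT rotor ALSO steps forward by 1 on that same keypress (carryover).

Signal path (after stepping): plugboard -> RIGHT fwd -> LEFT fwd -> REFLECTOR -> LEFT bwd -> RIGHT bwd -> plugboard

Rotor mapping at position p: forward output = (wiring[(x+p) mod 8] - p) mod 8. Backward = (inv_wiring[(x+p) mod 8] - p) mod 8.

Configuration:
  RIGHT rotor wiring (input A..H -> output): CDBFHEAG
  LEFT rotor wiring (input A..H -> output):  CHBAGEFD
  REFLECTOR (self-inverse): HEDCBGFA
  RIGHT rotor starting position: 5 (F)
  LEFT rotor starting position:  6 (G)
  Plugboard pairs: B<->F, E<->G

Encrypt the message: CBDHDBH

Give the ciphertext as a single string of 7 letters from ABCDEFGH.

Answer: DGAGCHA

Derivation:
Char 1 ('C'): step: R->6, L=6; C->plug->C->R->E->L->D->refl->C->L'->F->R'->D->plug->D
Char 2 ('B'): step: R->7, L=6; B->plug->F->R->A->L->H->refl->A->L'->G->R'->E->plug->G
Char 3 ('D'): step: R->0, L->7 (L advanced); D->plug->D->R->F->L->H->refl->A->L'->C->R'->A->plug->A
Char 4 ('H'): step: R->1, L=7; H->plug->H->R->B->L->D->refl->C->L'->D->R'->E->plug->G
Char 5 ('D'): step: R->2, L=7; D->plug->D->R->C->L->A->refl->H->L'->F->R'->C->plug->C
Char 6 ('B'): step: R->3, L=7; B->plug->F->R->H->L->G->refl->F->L'->G->R'->H->plug->H
Char 7 ('H'): step: R->4, L=7; H->plug->H->R->B->L->D->refl->C->L'->D->R'->A->plug->A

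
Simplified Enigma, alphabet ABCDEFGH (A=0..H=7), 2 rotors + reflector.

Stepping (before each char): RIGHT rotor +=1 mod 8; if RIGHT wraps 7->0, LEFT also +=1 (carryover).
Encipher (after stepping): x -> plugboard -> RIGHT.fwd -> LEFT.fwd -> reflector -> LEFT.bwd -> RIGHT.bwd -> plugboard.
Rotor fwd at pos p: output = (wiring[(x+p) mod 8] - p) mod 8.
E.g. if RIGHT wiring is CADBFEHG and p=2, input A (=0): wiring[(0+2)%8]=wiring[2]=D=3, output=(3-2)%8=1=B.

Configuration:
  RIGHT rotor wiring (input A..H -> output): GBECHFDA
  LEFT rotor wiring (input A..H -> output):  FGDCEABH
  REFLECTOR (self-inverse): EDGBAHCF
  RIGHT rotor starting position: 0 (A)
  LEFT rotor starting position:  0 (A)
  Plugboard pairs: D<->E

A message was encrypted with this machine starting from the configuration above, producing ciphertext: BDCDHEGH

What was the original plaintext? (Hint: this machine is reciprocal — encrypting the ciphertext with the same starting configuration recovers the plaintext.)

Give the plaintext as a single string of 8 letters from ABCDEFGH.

Answer: CEGHBGCC

Derivation:
Char 1 ('B'): step: R->1, L=0; B->plug->B->R->D->L->C->refl->G->L'->B->R'->C->plug->C
Char 2 ('D'): step: R->2, L=0; D->plug->E->R->B->L->G->refl->C->L'->D->R'->D->plug->E
Char 3 ('C'): step: R->3, L=0; C->plug->C->R->C->L->D->refl->B->L'->G->R'->G->plug->G
Char 4 ('D'): step: R->4, L=0; D->plug->E->R->C->L->D->refl->B->L'->G->R'->H->plug->H
Char 5 ('H'): step: R->5, L=0; H->plug->H->R->C->L->D->refl->B->L'->G->R'->B->plug->B
Char 6 ('E'): step: R->6, L=0; E->plug->D->R->D->L->C->refl->G->L'->B->R'->G->plug->G
Char 7 ('G'): step: R->7, L=0; G->plug->G->R->G->L->B->refl->D->L'->C->R'->C->plug->C
Char 8 ('H'): step: R->0, L->1 (L advanced); H->plug->H->R->A->L->F->refl->H->L'->E->R'->C->plug->C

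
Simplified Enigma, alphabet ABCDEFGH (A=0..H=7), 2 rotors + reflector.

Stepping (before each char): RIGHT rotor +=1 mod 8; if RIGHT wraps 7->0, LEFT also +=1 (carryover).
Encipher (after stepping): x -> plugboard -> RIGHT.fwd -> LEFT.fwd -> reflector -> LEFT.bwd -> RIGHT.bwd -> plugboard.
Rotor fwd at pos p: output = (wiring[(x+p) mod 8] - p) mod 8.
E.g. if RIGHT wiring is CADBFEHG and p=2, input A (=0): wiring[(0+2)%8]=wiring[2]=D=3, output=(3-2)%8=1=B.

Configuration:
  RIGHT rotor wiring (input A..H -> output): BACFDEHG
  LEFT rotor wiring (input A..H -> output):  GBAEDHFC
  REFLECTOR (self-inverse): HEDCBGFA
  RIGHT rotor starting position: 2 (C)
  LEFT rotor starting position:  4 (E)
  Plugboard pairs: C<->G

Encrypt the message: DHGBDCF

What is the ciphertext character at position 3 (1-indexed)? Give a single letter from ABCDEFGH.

Char 1 ('D'): step: R->3, L=4; D->plug->D->R->E->L->C->refl->D->L'->B->R'->C->plug->G
Char 2 ('H'): step: R->4, L=4; H->plug->H->R->B->L->D->refl->C->L'->E->R'->F->plug->F
Char 3 ('G'): step: R->5, L=4; G->plug->C->R->B->L->D->refl->C->L'->E->R'->D->plug->D

D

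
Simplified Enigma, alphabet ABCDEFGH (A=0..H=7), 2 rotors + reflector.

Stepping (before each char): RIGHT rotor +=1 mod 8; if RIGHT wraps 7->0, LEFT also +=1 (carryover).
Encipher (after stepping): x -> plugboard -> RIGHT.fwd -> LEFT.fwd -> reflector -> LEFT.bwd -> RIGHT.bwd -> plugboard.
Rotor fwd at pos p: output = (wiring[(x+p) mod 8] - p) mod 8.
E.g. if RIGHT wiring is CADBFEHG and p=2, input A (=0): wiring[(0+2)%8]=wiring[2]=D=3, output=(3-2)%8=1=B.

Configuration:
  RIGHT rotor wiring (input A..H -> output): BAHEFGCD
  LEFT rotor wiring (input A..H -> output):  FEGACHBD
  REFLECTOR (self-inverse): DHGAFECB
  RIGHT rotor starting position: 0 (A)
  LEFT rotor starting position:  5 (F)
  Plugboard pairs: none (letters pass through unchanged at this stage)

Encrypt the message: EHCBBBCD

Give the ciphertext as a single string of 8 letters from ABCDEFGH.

Char 1 ('E'): step: R->1, L=5; E->plug->E->R->F->L->B->refl->H->L'->E->R'->D->plug->D
Char 2 ('H'): step: R->2, L=5; H->plug->H->R->G->L->D->refl->A->L'->D->R'->C->plug->C
Char 3 ('C'): step: R->3, L=5; C->plug->C->R->D->L->A->refl->D->L'->G->R'->F->plug->F
Char 4 ('B'): step: R->4, L=5; B->plug->B->R->C->L->G->refl->C->L'->A->R'->H->plug->H
Char 5 ('B'): step: R->5, L=5; B->plug->B->R->F->L->B->refl->H->L'->E->R'->D->plug->D
Char 6 ('B'): step: R->6, L=5; B->plug->B->R->F->L->B->refl->H->L'->E->R'->A->plug->A
Char 7 ('C'): step: R->7, L=5; C->plug->C->R->B->L->E->refl->F->L'->H->R'->G->plug->G
Char 8 ('D'): step: R->0, L->6 (L advanced); D->plug->D->R->E->L->A->refl->D->L'->A->R'->B->plug->B

Answer: DCFHDAGB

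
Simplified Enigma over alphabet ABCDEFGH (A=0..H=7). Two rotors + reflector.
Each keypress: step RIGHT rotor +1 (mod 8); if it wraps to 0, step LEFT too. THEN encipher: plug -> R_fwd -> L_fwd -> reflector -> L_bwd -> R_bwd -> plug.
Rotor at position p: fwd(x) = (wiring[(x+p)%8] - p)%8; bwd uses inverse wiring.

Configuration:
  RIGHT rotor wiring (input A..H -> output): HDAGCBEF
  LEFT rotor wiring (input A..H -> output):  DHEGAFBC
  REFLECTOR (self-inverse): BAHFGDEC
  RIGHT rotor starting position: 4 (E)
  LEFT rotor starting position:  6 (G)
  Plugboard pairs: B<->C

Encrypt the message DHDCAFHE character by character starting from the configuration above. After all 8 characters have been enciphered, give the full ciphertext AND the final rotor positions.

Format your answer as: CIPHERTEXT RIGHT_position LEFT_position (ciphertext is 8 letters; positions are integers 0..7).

Char 1 ('D'): step: R->5, L=6; D->plug->D->R->C->L->F->refl->D->L'->A->R'->C->plug->B
Char 2 ('H'): step: R->6, L=6; H->plug->H->R->D->L->B->refl->A->L'->F->R'->D->plug->D
Char 3 ('D'): step: R->7, L=6; D->plug->D->R->B->L->E->refl->G->L'->E->R'->C->plug->B
Char 4 ('C'): step: R->0, L->7 (L advanced); C->plug->B->R->D->L->F->refl->D->L'->A->R'->C->plug->B
Char 5 ('A'): step: R->1, L=7; A->plug->A->R->C->L->A->refl->B->L'->F->R'->C->plug->B
Char 6 ('F'): step: R->2, L=7; F->plug->F->R->D->L->F->refl->D->L'->A->R'->C->plug->B
Char 7 ('H'): step: R->3, L=7; H->plug->H->R->F->L->B->refl->A->L'->C->R'->E->plug->E
Char 8 ('E'): step: R->4, L=7; E->plug->E->R->D->L->F->refl->D->L'->A->R'->C->plug->B
Final: ciphertext=BDBBBBEB, RIGHT=4, LEFT=7

Answer: BDBBBBEB 4 7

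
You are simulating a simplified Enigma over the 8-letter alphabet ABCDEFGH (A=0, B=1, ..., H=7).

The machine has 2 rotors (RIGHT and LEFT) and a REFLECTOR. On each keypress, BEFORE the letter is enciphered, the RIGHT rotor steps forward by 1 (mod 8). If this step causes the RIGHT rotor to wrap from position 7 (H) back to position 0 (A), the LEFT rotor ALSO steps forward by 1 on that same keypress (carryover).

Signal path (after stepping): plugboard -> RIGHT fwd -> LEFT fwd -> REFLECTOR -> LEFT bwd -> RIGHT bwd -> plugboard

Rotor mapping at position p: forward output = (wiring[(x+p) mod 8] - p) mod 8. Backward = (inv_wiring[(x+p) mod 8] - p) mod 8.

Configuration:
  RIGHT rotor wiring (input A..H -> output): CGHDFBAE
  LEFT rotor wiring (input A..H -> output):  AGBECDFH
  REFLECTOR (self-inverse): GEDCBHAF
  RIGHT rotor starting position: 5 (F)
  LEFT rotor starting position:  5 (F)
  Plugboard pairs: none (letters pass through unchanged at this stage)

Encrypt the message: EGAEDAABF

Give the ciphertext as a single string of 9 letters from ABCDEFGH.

Answer: DBHFGFEDH

Derivation:
Char 1 ('E'): step: R->6, L=5; E->plug->E->R->B->L->A->refl->G->L'->A->R'->D->plug->D
Char 2 ('G'): step: R->7, L=5; G->plug->G->R->C->L->C->refl->D->L'->D->R'->B->plug->B
Char 3 ('A'): step: R->0, L->6 (L advanced); A->plug->A->R->C->L->C->refl->D->L'->E->R'->H->plug->H
Char 4 ('E'): step: R->1, L=6; E->plug->E->R->A->L->H->refl->F->L'->H->R'->F->plug->F
Char 5 ('D'): step: R->2, L=6; D->plug->D->R->H->L->F->refl->H->L'->A->R'->G->plug->G
Char 6 ('A'): step: R->3, L=6; A->plug->A->R->A->L->H->refl->F->L'->H->R'->F->plug->F
Char 7 ('A'): step: R->4, L=6; A->plug->A->R->B->L->B->refl->E->L'->G->R'->E->plug->E
Char 8 ('B'): step: R->5, L=6; B->plug->B->R->D->L->A->refl->G->L'->F->R'->D->plug->D
Char 9 ('F'): step: R->6, L=6; F->plug->F->R->F->L->G->refl->A->L'->D->R'->H->plug->H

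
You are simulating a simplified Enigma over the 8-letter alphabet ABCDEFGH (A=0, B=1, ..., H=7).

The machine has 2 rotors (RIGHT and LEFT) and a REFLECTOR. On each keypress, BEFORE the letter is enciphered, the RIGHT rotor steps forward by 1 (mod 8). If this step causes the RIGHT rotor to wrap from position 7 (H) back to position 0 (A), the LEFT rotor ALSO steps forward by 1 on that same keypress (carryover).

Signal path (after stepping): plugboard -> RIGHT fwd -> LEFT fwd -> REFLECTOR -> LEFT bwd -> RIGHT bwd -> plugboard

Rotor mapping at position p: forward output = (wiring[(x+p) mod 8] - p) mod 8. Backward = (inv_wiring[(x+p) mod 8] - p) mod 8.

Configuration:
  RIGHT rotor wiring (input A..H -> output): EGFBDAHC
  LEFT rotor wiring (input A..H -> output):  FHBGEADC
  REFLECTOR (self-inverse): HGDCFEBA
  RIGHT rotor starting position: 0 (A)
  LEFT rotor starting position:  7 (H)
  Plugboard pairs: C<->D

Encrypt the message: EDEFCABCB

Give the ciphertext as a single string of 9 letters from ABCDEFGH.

Answer: ACDBDDDDD

Derivation:
Char 1 ('E'): step: R->1, L=7; E->plug->E->R->H->L->E->refl->F->L'->F->R'->A->plug->A
Char 2 ('D'): step: R->2, L=7; D->plug->C->R->B->L->G->refl->B->L'->G->R'->D->plug->C
Char 3 ('E'): step: R->3, L=7; E->plug->E->R->H->L->E->refl->F->L'->F->R'->C->plug->D
Char 4 ('F'): step: R->4, L=7; F->plug->F->R->C->L->A->refl->H->L'->E->R'->B->plug->B
Char 5 ('C'): step: R->5, L=7; C->plug->D->R->H->L->E->refl->F->L'->F->R'->C->plug->D
Char 6 ('A'): step: R->6, L=7; A->plug->A->R->B->L->G->refl->B->L'->G->R'->C->plug->D
Char 7 ('B'): step: R->7, L=7; B->plug->B->R->F->L->F->refl->E->L'->H->R'->C->plug->D
Char 8 ('C'): step: R->0, L->0 (L advanced); C->plug->D->R->B->L->H->refl->A->L'->F->R'->C->plug->D
Char 9 ('B'): step: R->1, L=0; B->plug->B->R->E->L->E->refl->F->L'->A->R'->C->plug->D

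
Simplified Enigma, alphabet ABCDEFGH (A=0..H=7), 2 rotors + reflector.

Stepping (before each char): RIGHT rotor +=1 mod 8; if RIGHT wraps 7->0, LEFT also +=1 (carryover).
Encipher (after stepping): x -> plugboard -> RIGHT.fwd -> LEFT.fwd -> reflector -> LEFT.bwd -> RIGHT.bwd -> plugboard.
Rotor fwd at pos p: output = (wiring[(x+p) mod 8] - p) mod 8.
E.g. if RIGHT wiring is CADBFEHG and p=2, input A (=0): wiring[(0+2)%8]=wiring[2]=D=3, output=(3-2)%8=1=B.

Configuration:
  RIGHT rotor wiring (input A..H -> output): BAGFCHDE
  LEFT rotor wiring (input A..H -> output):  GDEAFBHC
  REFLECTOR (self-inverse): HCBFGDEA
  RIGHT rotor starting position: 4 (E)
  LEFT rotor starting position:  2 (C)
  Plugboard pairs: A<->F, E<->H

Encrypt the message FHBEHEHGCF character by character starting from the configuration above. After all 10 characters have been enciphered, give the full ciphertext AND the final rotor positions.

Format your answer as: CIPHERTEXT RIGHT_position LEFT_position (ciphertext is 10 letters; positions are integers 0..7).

Answer: DAECCFBBAH 6 3

Derivation:
Char 1 ('F'): step: R->5, L=2; F->plug->A->R->C->L->D->refl->F->L'->E->R'->D->plug->D
Char 2 ('H'): step: R->6, L=2; H->plug->E->R->A->L->C->refl->B->L'->H->R'->F->plug->A
Char 3 ('B'): step: R->7, L=2; B->plug->B->R->C->L->D->refl->F->L'->E->R'->H->plug->E
Char 4 ('E'): step: R->0, L->3 (L advanced); E->plug->H->R->E->L->H->refl->A->L'->G->R'->C->plug->C
Char 5 ('H'): step: R->1, L=3; H->plug->E->R->G->L->A->refl->H->L'->E->R'->C->plug->C
Char 6 ('E'): step: R->2, L=3; E->plug->H->R->G->L->A->refl->H->L'->E->R'->A->plug->F
Char 7 ('H'): step: R->3, L=3; H->plug->E->R->B->L->C->refl->B->L'->H->R'->B->plug->B
Char 8 ('G'): step: R->4, L=3; G->plug->G->R->C->L->G->refl->E->L'->D->R'->B->plug->B
Char 9 ('C'): step: R->5, L=3; C->plug->C->R->H->L->B->refl->C->L'->B->R'->F->plug->A
Char 10 ('F'): step: R->6, L=3; F->plug->A->R->F->L->D->refl->F->L'->A->R'->E->plug->H
Final: ciphertext=DAECCFBBAH, RIGHT=6, LEFT=3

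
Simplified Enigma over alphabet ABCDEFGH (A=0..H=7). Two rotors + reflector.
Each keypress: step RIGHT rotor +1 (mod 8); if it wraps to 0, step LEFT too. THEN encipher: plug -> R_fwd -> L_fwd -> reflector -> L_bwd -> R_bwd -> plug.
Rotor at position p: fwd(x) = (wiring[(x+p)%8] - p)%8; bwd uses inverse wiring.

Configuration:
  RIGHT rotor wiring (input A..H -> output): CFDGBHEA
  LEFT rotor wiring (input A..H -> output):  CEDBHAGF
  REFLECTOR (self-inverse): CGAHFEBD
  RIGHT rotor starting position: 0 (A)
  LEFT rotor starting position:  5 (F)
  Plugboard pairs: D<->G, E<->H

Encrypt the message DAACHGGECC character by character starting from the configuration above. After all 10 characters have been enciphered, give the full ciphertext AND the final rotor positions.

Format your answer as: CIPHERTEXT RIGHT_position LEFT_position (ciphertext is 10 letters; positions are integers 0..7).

Answer: BGBGEBDFED 2 6

Derivation:
Char 1 ('D'): step: R->1, L=5; D->plug->G->R->H->L->C->refl->A->L'->C->R'->B->plug->B
Char 2 ('A'): step: R->2, L=5; A->plug->A->R->B->L->B->refl->G->L'->F->R'->D->plug->G
Char 3 ('A'): step: R->3, L=5; A->plug->A->R->D->L->F->refl->E->L'->G->R'->B->plug->B
Char 4 ('C'): step: R->4, L=5; C->plug->C->R->A->L->D->refl->H->L'->E->R'->D->plug->G
Char 5 ('H'): step: R->5, L=5; H->plug->E->R->A->L->D->refl->H->L'->E->R'->H->plug->E
Char 6 ('G'): step: R->6, L=5; G->plug->D->R->H->L->C->refl->A->L'->C->R'->B->plug->B
Char 7 ('G'): step: R->7, L=5; G->plug->D->R->E->L->H->refl->D->L'->A->R'->G->plug->D
Char 8 ('E'): step: R->0, L->6 (L advanced); E->plug->H->R->A->L->A->refl->C->L'->H->R'->F->plug->F
Char 9 ('C'): step: R->1, L=6; C->plug->C->R->F->L->D->refl->H->L'->B->R'->H->plug->E
Char 10 ('C'): step: R->2, L=6; C->plug->C->R->H->L->C->refl->A->L'->A->R'->G->plug->D
Final: ciphertext=BGBGEBDFED, RIGHT=2, LEFT=6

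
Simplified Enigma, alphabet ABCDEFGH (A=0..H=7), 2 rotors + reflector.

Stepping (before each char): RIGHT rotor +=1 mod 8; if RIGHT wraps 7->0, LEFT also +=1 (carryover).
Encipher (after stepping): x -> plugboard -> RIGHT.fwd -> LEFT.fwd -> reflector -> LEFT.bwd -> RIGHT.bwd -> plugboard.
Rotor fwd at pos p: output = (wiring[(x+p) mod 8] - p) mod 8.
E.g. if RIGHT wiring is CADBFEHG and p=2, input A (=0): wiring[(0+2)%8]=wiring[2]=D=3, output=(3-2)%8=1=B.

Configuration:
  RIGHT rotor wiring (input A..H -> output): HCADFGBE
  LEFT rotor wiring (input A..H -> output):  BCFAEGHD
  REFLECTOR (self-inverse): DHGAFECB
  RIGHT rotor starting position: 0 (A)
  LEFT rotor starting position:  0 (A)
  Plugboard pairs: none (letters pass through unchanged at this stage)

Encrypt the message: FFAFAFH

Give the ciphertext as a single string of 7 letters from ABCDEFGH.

Answer: HDDDECE

Derivation:
Char 1 ('F'): step: R->1, L=0; F->plug->F->R->A->L->B->refl->H->L'->G->R'->H->plug->H
Char 2 ('F'): step: R->2, L=0; F->plug->F->R->C->L->F->refl->E->L'->E->R'->D->plug->D
Char 3 ('A'): step: R->3, L=0; A->plug->A->R->A->L->B->refl->H->L'->G->R'->D->plug->D
Char 4 ('F'): step: R->4, L=0; F->plug->F->R->G->L->H->refl->B->L'->A->R'->D->plug->D
Char 5 ('A'): step: R->5, L=0; A->plug->A->R->B->L->C->refl->G->L'->F->R'->E->plug->E
Char 6 ('F'): step: R->6, L=0; F->plug->F->R->F->L->G->refl->C->L'->B->R'->C->plug->C
Char 7 ('H'): step: R->7, L=0; H->plug->H->R->C->L->F->refl->E->L'->E->R'->E->plug->E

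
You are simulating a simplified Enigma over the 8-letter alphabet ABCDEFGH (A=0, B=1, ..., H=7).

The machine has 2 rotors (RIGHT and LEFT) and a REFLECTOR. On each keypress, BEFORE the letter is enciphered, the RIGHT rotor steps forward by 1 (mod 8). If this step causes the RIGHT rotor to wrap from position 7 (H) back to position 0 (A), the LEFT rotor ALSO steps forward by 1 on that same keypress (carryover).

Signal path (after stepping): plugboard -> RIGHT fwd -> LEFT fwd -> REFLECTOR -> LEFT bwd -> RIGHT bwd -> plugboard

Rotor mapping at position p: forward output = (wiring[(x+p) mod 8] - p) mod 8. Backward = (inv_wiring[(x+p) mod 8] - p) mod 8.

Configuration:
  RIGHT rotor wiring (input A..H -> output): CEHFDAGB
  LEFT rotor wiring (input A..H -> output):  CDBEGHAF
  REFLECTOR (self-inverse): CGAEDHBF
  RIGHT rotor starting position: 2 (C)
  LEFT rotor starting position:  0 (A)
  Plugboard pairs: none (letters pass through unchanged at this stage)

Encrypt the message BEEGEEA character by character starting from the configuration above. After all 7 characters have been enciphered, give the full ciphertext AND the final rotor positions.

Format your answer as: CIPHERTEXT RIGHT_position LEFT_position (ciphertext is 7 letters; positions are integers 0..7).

Char 1 ('B'): step: R->3, L=0; B->plug->B->R->A->L->C->refl->A->L'->G->R'->E->plug->E
Char 2 ('E'): step: R->4, L=0; E->plug->E->R->G->L->A->refl->C->L'->A->R'->F->plug->F
Char 3 ('E'): step: R->5, L=0; E->plug->E->R->H->L->F->refl->H->L'->F->R'->D->plug->D
Char 4 ('G'): step: R->6, L=0; G->plug->G->R->F->L->H->refl->F->L'->H->R'->F->plug->F
Char 5 ('E'): step: R->7, L=0; E->plug->E->R->G->L->A->refl->C->L'->A->R'->D->plug->D
Char 6 ('E'): step: R->0, L->1 (L advanced); E->plug->E->R->D->L->F->refl->H->L'->F->R'->D->plug->D
Char 7 ('A'): step: R->1, L=1; A->plug->A->R->D->L->F->refl->H->L'->F->R'->F->plug->F
Final: ciphertext=EFDFDDF, RIGHT=1, LEFT=1

Answer: EFDFDDF 1 1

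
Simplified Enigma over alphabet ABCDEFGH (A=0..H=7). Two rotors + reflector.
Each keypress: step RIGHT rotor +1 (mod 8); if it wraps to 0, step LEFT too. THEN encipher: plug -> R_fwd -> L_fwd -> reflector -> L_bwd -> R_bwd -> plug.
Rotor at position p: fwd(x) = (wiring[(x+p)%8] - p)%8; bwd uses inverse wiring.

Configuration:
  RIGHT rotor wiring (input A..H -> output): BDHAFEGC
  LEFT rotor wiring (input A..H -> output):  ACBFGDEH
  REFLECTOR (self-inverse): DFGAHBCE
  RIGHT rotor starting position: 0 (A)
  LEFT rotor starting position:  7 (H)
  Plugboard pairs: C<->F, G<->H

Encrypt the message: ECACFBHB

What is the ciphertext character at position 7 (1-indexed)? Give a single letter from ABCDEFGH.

Char 1 ('E'): step: R->1, L=7; E->plug->E->R->D->L->C->refl->G->L'->E->R'->D->plug->D
Char 2 ('C'): step: R->2, L=7; C->plug->F->R->A->L->A->refl->D->L'->C->R'->D->plug->D
Char 3 ('A'): step: R->3, L=7; A->plug->A->R->F->L->H->refl->E->L'->G->R'->F->plug->C
Char 4 ('C'): step: R->4, L=7; C->plug->F->R->H->L->F->refl->B->L'->B->R'->A->plug->A
Char 5 ('F'): step: R->5, L=7; F->plug->C->R->F->L->H->refl->E->L'->G->R'->E->plug->E
Char 6 ('B'): step: R->6, L=7; B->plug->B->R->E->L->G->refl->C->L'->D->R'->C->plug->F
Char 7 ('H'): step: R->7, L=7; H->plug->G->R->F->L->H->refl->E->L'->G->R'->F->plug->C

C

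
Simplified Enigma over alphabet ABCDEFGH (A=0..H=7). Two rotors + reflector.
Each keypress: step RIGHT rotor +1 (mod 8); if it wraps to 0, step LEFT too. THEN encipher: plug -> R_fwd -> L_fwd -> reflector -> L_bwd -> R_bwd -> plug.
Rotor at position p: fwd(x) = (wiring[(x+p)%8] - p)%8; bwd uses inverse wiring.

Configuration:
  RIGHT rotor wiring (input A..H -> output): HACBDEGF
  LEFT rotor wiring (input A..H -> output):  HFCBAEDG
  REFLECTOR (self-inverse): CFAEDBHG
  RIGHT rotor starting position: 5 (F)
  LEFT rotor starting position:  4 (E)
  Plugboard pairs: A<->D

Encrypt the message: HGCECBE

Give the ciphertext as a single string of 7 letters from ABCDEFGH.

Char 1 ('H'): step: R->6, L=4; H->plug->H->R->G->L->G->refl->H->L'->C->R'->D->plug->A
Char 2 ('G'): step: R->7, L=4; G->plug->G->R->F->L->B->refl->F->L'->H->R'->H->plug->H
Char 3 ('C'): step: R->0, L->5 (L advanced); C->plug->C->R->C->L->B->refl->F->L'->F->R'->H->plug->H
Char 4 ('E'): step: R->1, L=5; E->plug->E->R->D->L->C->refl->A->L'->E->R'->G->plug->G
Char 5 ('C'): step: R->2, L=5; C->plug->C->R->B->L->G->refl->H->L'->A->R'->A->plug->D
Char 6 ('B'): step: R->3, L=5; B->plug->B->R->A->L->H->refl->G->L'->B->R'->C->plug->C
Char 7 ('E'): step: R->4, L=5; E->plug->E->R->D->L->C->refl->A->L'->E->R'->F->plug->F

Answer: AHHGDCF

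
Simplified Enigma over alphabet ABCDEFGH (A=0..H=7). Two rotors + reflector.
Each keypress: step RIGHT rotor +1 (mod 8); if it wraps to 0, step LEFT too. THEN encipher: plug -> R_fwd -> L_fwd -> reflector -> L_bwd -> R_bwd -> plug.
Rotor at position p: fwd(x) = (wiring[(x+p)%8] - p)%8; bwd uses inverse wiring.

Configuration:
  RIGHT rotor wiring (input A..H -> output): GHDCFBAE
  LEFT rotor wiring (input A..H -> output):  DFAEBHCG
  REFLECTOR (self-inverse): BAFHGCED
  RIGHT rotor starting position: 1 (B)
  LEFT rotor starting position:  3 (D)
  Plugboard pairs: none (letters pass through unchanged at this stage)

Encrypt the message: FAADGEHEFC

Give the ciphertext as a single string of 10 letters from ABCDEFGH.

Char 1 ('F'): step: R->2, L=3; F->plug->F->R->C->L->E->refl->G->L'->B->R'->A->plug->A
Char 2 ('A'): step: R->3, L=3; A->plug->A->R->H->L->F->refl->C->L'->G->R'->C->plug->C
Char 3 ('A'): step: R->4, L=3; A->plug->A->R->B->L->G->refl->E->L'->C->R'->E->plug->E
Char 4 ('D'): step: R->5, L=3; D->plug->D->R->B->L->G->refl->E->L'->C->R'->E->plug->E
Char 5 ('G'): step: R->6, L=3; G->plug->G->R->H->L->F->refl->C->L'->G->R'->B->plug->B
Char 6 ('E'): step: R->7, L=3; E->plug->E->R->D->L->H->refl->D->L'->E->R'->D->plug->D
Char 7 ('H'): step: R->0, L->4 (L advanced); H->plug->H->R->E->L->H->refl->D->L'->B->R'->F->plug->F
Char 8 ('E'): step: R->1, L=4; E->plug->E->R->A->L->F->refl->C->L'->D->R'->G->plug->G
Char 9 ('F'): step: R->2, L=4; F->plug->F->R->C->L->G->refl->E->L'->G->R'->E->plug->E
Char 10 ('C'): step: R->3, L=4; C->plug->C->R->G->L->E->refl->G->L'->C->R'->B->plug->B

Answer: ACEEBDFGEB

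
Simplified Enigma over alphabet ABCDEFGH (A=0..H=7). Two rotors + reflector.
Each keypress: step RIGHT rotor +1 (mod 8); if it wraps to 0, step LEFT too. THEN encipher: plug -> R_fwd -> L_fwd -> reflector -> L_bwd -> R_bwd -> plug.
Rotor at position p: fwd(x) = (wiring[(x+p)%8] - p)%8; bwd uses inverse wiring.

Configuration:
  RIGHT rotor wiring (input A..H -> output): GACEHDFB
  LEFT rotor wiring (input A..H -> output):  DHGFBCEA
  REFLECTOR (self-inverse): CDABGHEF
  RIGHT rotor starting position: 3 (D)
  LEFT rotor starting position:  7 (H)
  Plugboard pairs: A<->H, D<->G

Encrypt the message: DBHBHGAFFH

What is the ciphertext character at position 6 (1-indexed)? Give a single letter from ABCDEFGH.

Char 1 ('D'): step: R->4, L=7; D->plug->G->R->G->L->D->refl->B->L'->A->R'->H->plug->A
Char 2 ('B'): step: R->5, L=7; B->plug->B->R->A->L->B->refl->D->L'->G->R'->A->plug->H
Char 3 ('H'): step: R->6, L=7; H->plug->A->R->H->L->F->refl->H->L'->D->R'->B->plug->B
Char 4 ('B'): step: R->7, L=7; B->plug->B->R->H->L->F->refl->H->L'->D->R'->D->plug->G
Char 5 ('H'): step: R->0, L->0 (L advanced); H->plug->A->R->G->L->E->refl->G->L'->C->R'->C->plug->C
Char 6 ('G'): step: R->1, L=0; G->plug->D->R->G->L->E->refl->G->L'->C->R'->E->plug->E

E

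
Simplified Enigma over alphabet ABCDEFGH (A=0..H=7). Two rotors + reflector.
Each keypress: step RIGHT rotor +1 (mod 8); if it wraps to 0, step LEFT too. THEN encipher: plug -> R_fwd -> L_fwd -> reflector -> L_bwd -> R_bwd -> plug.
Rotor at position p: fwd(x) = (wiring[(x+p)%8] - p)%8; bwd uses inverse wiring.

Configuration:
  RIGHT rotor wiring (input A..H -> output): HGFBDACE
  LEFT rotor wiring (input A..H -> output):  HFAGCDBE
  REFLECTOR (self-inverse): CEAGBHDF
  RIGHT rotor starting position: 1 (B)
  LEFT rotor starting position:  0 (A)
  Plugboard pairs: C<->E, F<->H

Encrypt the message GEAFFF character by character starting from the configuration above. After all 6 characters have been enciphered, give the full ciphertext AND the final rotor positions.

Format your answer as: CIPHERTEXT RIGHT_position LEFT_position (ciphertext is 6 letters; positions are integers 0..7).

Answer: AGEEAA 7 0

Derivation:
Char 1 ('G'): step: R->2, L=0; G->plug->G->R->F->L->D->refl->G->L'->D->R'->A->plug->A
Char 2 ('E'): step: R->3, L=0; E->plug->C->R->F->L->D->refl->G->L'->D->R'->G->plug->G
Char 3 ('A'): step: R->4, L=0; A->plug->A->R->H->L->E->refl->B->L'->G->R'->C->plug->E
Char 4 ('F'): step: R->5, L=0; F->plug->H->R->G->L->B->refl->E->L'->H->R'->C->plug->E
Char 5 ('F'): step: R->6, L=0; F->plug->H->R->C->L->A->refl->C->L'->E->R'->A->plug->A
Char 6 ('F'): step: R->7, L=0; F->plug->H->R->D->L->G->refl->D->L'->F->R'->A->plug->A
Final: ciphertext=AGEEAA, RIGHT=7, LEFT=0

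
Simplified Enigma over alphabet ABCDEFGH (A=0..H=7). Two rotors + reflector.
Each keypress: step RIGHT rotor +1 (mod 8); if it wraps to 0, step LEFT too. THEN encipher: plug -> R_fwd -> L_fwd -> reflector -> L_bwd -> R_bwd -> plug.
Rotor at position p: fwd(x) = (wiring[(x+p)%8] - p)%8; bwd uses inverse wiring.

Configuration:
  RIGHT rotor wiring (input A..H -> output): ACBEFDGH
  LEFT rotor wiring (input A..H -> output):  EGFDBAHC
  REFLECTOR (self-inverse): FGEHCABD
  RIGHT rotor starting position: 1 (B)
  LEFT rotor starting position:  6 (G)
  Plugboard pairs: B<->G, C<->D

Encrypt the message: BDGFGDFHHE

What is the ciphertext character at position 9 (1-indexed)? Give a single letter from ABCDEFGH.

Char 1 ('B'): step: R->2, L=6; B->plug->G->R->G->L->D->refl->H->L'->E->R'->E->plug->E
Char 2 ('D'): step: R->3, L=6; D->plug->C->R->A->L->B->refl->G->L'->C->R'->B->plug->G
Char 3 ('G'): step: R->4, L=6; G->plug->B->R->H->L->C->refl->E->L'->B->R'->A->plug->A
Char 4 ('F'): step: R->5, L=6; F->plug->F->R->E->L->H->refl->D->L'->G->R'->A->plug->A
Char 5 ('G'): step: R->6, L=6; G->plug->B->R->B->L->E->refl->C->L'->H->R'->G->plug->B
Char 6 ('D'): step: R->7, L=6; D->plug->C->R->D->L->A->refl->F->L'->F->R'->E->plug->E
Char 7 ('F'): step: R->0, L->7 (L advanced); F->plug->F->R->D->L->G->refl->B->L'->G->R'->G->plug->B
Char 8 ('H'): step: R->1, L=7; H->plug->H->R->H->L->A->refl->F->L'->B->R'->A->plug->A
Char 9 ('H'): step: R->2, L=7; H->plug->H->R->A->L->D->refl->H->L'->C->R'->B->plug->G

G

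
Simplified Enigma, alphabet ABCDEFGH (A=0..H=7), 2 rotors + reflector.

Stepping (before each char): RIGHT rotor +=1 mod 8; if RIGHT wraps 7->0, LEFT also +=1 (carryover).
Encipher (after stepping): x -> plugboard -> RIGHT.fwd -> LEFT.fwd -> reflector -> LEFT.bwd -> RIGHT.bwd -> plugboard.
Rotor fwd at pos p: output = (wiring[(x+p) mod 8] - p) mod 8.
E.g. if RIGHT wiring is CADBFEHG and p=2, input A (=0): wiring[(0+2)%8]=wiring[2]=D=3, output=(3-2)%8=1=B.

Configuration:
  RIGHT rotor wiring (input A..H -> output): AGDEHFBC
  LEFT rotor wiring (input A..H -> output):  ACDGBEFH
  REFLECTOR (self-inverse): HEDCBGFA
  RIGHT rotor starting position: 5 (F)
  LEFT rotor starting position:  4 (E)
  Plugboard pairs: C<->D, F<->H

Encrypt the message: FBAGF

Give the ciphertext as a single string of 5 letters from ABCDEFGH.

Answer: AGGHD

Derivation:
Char 1 ('F'): step: R->6, L=4; F->plug->H->R->H->L->C->refl->D->L'->D->R'->A->plug->A
Char 2 ('B'): step: R->7, L=4; B->plug->B->R->B->L->A->refl->H->L'->G->R'->G->plug->G
Char 3 ('A'): step: R->0, L->5 (L advanced); A->plug->A->R->A->L->H->refl->A->L'->B->R'->G->plug->G
Char 4 ('G'): step: R->1, L=5; G->plug->G->R->B->L->A->refl->H->L'->A->R'->F->plug->H
Char 5 ('F'): step: R->2, L=5; F->plug->H->R->E->L->F->refl->G->L'->F->R'->C->plug->D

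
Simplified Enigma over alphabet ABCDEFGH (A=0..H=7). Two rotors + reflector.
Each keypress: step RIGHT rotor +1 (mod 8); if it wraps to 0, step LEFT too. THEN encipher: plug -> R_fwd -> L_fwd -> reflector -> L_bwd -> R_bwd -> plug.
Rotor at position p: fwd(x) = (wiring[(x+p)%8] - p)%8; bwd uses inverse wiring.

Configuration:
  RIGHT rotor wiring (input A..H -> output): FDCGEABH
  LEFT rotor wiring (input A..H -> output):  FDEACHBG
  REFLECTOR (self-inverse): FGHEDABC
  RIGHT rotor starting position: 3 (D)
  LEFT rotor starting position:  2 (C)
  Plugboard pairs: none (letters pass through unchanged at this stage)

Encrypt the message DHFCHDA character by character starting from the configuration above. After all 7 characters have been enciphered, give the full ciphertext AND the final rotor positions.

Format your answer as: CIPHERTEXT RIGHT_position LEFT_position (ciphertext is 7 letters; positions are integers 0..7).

Char 1 ('D'): step: R->4, L=2; D->plug->D->R->D->L->F->refl->A->L'->C->R'->H->plug->H
Char 2 ('H'): step: R->5, L=2; H->plug->H->R->H->L->B->refl->G->L'->B->R'->G->plug->G
Char 3 ('F'): step: R->6, L=2; F->plug->F->R->A->L->C->refl->H->L'->E->R'->E->plug->E
Char 4 ('C'): step: R->7, L=2; C->plug->C->R->E->L->H->refl->C->L'->A->R'->A->plug->A
Char 5 ('H'): step: R->0, L->3 (L advanced); H->plug->H->R->H->L->B->refl->G->L'->D->R'->B->plug->B
Char 6 ('D'): step: R->1, L=3; D->plug->D->R->D->L->G->refl->B->L'->H->R'->E->plug->E
Char 7 ('A'): step: R->2, L=3; A->plug->A->R->A->L->F->refl->A->L'->G->R'->D->plug->D
Final: ciphertext=HGEABED, RIGHT=2, LEFT=3

Answer: HGEABED 2 3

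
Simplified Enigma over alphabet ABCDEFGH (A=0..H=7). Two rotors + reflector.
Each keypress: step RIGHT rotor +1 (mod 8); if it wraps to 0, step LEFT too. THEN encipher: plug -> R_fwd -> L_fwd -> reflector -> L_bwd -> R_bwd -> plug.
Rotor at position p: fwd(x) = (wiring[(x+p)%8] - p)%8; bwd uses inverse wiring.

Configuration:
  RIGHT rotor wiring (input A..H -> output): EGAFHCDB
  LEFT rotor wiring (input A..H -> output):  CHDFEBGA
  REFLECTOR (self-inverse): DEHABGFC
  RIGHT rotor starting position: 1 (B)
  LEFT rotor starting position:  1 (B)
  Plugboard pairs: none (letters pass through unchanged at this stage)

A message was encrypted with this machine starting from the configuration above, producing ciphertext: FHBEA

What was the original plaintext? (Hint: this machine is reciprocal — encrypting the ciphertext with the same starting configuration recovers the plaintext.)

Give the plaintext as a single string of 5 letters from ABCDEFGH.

Answer: GDHBD

Derivation:
Char 1 ('F'): step: R->2, L=1; F->plug->F->R->H->L->B->refl->E->L'->C->R'->G->plug->G
Char 2 ('H'): step: R->3, L=1; H->plug->H->R->F->L->F->refl->G->L'->A->R'->D->plug->D
Char 3 ('B'): step: R->4, L=1; B->plug->B->R->G->L->H->refl->C->L'->B->R'->H->plug->H
Char 4 ('E'): step: R->5, L=1; E->plug->E->R->B->L->C->refl->H->L'->G->R'->B->plug->B
Char 5 ('A'): step: R->6, L=1; A->plug->A->R->F->L->F->refl->G->L'->A->R'->D->plug->D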